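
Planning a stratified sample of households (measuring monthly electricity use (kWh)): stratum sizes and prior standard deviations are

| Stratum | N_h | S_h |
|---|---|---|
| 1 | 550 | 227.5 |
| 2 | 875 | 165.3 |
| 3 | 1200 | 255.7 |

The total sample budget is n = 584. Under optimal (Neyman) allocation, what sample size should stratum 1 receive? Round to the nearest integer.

127

Neyman allocation: n_h = n · N_h S_h / Σ N_i S_i, with n = 584.
  stratum 1: N_h·S_h = 550·227.5 = 125125.00
  stratum 2: N_h·S_h = 875·165.3 = 144637.50
  stratum 3: N_h·S_h = 1200·255.7 = 306840.00
Σ N_h S_h = 576602.50
n for stratum 1 = 584·125125.00/576602.50 = 126.730 → 127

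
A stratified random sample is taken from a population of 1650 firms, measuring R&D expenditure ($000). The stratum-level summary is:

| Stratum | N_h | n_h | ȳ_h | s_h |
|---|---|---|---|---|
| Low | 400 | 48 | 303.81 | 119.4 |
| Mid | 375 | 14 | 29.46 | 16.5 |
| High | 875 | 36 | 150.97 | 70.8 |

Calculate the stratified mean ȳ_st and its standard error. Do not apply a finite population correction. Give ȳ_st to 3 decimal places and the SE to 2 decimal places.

ȳ_st = Σ W_h ȳ_h = (400·303.81 + 375·29.46 + 875·150.97)/1650 = 160.40621
V̂(ȳ_st) = Σ W_h² s_h²/n_h, with W_h = N_h/N and N = 1650:
  stratum Low: (400/1650)²·119.4²/48 = 17.455
  stratum Mid: (375/1650)²·16.5²/14 = 1.00446
  stratum High: (875/1650)²·70.8²/36 = 39.1573
V̂(ȳ_st) = 57.6167
SE(ȳ_st) = √57.6167 = 7.59057

ȳ_st ≈ 160.406, SE ≈ 7.59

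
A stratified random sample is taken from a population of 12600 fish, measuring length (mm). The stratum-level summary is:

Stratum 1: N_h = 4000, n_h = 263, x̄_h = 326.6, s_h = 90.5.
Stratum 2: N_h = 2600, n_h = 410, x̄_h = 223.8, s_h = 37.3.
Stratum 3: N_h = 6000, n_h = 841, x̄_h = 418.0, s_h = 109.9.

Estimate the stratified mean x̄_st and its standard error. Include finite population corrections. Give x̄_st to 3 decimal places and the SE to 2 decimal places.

x̄_st = Σ W_h x̄_h = (4000·326.6 + 2600·223.8 + 6000·418.0)/12600 = 348.91111
V̂(x̄_st) = Σ W_h² (1 − n_h/N_h) s_h²/n_h, with W_h = N_h/N and N = 12600:
  stratum 1: (4000/12600)²·(1 − 263/4000)·90.5²/263 = 2.93213
  stratum 2: (2600/12600)²·(1 − 410/2600)·37.3²/410 = 0.121705
  stratum 3: (6000/12600)²·(1 − 841/6000)·109.9²/841 = 2.80011
V̂(x̄_st) = 5.85395
SE(x̄_st) = √5.85395 = 2.41949

x̄_st ≈ 348.911, SE ≈ 2.42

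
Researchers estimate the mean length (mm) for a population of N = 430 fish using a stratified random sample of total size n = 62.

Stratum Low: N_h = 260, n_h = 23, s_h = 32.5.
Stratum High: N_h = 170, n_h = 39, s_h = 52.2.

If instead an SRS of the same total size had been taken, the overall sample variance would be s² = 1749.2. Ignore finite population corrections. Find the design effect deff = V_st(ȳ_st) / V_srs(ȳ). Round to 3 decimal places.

V̂(ȳ_st) = Σ W_h² s_h²/n_h, with W_h = N_h/N and N = 430:
  stratum Low: (260/430)²·32.5²/23 = 16.7899
  stratum High: (170/430)²·52.2²/39 = 10.9204
V_st = 27.7103
V_srs = s²/n = 1749.2/62 = 28.2129
deff = V_st / V_srs = 27.7103/28.2129 = 0.9822

deff ≈ 0.982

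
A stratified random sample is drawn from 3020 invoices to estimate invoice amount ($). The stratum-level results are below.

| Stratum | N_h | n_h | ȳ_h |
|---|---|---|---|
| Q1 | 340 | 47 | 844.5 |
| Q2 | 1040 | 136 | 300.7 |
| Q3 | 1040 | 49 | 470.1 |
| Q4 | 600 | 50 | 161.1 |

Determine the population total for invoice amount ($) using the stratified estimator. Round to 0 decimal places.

τ̂_st ≈ 1185422

τ̂_st = Σ N_h ȳ_h = 340·844.5 + 1040·300.7 + 1040·470.1 + 600·161.1 = 1185422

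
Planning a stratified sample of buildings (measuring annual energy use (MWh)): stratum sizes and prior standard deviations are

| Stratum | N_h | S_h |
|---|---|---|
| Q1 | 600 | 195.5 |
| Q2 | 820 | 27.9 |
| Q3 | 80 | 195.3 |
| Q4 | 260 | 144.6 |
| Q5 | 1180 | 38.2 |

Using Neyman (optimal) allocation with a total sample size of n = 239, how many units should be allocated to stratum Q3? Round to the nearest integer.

Neyman allocation: n_h = n · N_h S_h / Σ N_i S_i, with n = 239.
  stratum Q1: N_h·S_h = 600·195.5 = 117300.00
  stratum Q2: N_h·S_h = 820·27.9 = 22878.00
  stratum Q3: N_h·S_h = 80·195.3 = 15624.00
  stratum Q4: N_h·S_h = 260·144.6 = 37596.00
  stratum Q5: N_h·S_h = 1180·38.2 = 45076.00
Σ N_h S_h = 238474.00
n for stratum Q3 = 239·15624.00/238474.00 = 15.658 → 16

16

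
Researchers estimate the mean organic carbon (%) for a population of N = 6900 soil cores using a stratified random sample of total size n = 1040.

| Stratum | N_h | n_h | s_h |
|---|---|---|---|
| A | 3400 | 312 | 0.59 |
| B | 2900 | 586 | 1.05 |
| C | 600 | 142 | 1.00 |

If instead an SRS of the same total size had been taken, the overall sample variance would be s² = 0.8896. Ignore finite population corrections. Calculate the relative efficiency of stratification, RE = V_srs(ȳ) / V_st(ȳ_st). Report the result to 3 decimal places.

V̂(ȳ_st) = Σ W_h² s_h²/n_h, with W_h = N_h/N and N = 6900:
  stratum A: (3400/6900)²·0.59²/312 = 0.0002709
  stratum B: (2900/6900)²·1.05²/586 = 0.000332337
  stratum C: (600/6900)²·1.00²/142 = 5.32496e-05
V_st = 0.000656487
V_srs = s²/n = 0.8896/1040 = 0.000855385
Relative efficiency = V_srs / V_st = 0.000855385/0.000656487 = 1.3030

RE ≈ 1.303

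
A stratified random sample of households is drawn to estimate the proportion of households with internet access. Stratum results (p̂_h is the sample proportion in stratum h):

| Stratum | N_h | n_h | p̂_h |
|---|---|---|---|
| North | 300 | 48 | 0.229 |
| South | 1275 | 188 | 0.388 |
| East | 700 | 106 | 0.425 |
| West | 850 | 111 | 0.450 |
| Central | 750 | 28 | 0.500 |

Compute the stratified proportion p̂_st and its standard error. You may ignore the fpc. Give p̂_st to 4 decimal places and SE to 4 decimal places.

p̂_st ≈ 0.4177, SE ≈ 0.0263

N = 3875; stratum weights W_h = N_h/N.
p̂_st = Σ W_h p̂_h = (300·0.229 + 1275·0.388 + 700·0.425 + 850·0.450 + 750·0.500)/3875 = 0.41765
V̂(p̂_st) = Σ W_h² p̂_h(1−p̂_h)/(n_h−1):
  stratum North: (300/3875)²·0.229·0.771/47 = 2.2516e-05
  stratum South: (1275/3875)²·0.388·0.612/187 = 0.000137473
  stratum East: (700/3875)²·0.425·0.575/105 = 7.59487e-05
  stratum West: (850/3875)²·0.450·0.550/110 = 0.000108262
  stratum Central: (750/3875)²·0.500·0.500/27 = 0.000346861
V̂(p̂_st) = 0.000691061; SE = √V̂ = 0.026288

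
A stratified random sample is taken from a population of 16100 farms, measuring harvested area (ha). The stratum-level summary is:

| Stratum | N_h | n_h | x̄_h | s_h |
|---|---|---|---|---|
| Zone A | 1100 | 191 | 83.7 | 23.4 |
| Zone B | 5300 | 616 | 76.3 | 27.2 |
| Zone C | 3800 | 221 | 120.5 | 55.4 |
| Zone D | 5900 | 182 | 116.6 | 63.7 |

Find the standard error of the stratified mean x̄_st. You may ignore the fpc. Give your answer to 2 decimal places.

SE(x̄_st) ≈ 1.98

V̂(x̄_st) = Σ W_h² s_h²/n_h, with W_h = N_h/N and N = 16100:
  stratum Zone A: (1100/16100)²·23.4²/191 = 0.0133823
  stratum Zone B: (5300/16100)²·27.2²/616 = 0.130154
  stratum Zone C: (3800/16100)²·55.4²/221 = 0.773647
  stratum Zone D: (5900/16100)²·63.7²/182 = 2.99405
V̂(x̄_st) = 3.91124
SE(x̄_st) = √3.91124 = 1.97768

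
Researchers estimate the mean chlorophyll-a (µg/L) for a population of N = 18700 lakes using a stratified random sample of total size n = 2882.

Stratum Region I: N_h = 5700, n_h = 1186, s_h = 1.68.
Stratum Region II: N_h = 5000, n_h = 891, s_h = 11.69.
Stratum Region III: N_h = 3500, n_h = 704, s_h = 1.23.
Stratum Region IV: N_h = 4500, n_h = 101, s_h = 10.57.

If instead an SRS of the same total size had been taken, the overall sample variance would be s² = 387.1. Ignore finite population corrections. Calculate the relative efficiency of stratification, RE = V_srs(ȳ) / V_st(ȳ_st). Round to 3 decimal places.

RE ≈ 1.783

V̂(ȳ_st) = Σ W_h² s_h²/n_h, with W_h = N_h/N and N = 18700:
  stratum Region I: (5700/18700)²·1.68²/1186 = 0.000221106
  stratum Region II: (5000/18700)²·11.69²/891 = 0.010965
  stratum Region III: (3500/18700)²·1.23²/704 = 7.52819e-05
  stratum Region IV: (4500/18700)²·10.57²/101 = 0.0640576
V_st = 0.0753189
V_srs = s²/n = 387.1/2882 = 0.134316
Relative efficiency = V_srs / V_st = 0.134316/0.0753189 = 1.7833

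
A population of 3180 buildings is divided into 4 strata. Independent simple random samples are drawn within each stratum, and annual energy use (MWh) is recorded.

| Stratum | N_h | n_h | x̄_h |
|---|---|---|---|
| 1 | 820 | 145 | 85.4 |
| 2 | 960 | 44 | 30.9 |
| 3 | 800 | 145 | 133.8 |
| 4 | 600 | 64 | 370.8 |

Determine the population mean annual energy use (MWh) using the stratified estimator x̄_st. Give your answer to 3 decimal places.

x̄_st ≈ 134.972

N = Σ N_h = 3180. Stratum weights W_h = N_h/N.
x̄_st = (820·85.4 + 960·30.9 + 800·133.8 + 600·370.8) / 3180 = 134.97233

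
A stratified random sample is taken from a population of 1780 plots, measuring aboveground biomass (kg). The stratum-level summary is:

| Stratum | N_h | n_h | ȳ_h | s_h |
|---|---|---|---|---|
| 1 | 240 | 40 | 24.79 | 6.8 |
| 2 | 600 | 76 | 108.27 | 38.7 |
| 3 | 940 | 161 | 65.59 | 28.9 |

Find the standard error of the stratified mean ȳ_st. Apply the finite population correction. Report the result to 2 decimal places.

SE(ȳ_st) ≈ 1.78

V̂(ȳ_st) = Σ W_h² (1 − n_h/N_h) s_h²/n_h, with W_h = N_h/N and N = 1780:
  stratum 1: (240/1780)²·(1 − 40/240)·6.8²/40 = 0.0175129
  stratum 2: (600/1780)²·(1 − 76/600)·38.7²/76 = 1.95547
  stratum 3: (940/1780)²·(1 − 161/940)·28.9²/161 = 1.19893
V̂(ȳ_st) = 3.17192
SE(ȳ_st) = √3.17192 = 1.78099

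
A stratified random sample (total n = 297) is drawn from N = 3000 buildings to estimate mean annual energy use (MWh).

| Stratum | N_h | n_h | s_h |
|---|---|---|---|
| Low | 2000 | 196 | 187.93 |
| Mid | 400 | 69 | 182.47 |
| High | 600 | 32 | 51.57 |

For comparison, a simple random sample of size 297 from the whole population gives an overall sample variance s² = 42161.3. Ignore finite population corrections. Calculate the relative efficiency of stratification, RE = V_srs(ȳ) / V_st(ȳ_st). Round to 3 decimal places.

RE ≈ 1.543

V̂(ȳ_st) = Σ W_h² s_h²/n_h, with W_h = N_h/N and N = 3000:
  stratum Low: (2000/3000)²·187.93²/196 = 80.0855
  stratum Mid: (400/3000)²·182.47²/69 = 8.5785
  stratum High: (600/3000)²·51.57²/32 = 3.32433
V_st = 91.9883
V_srs = s²/n = 42161.3/297 = 141.957
Relative efficiency = V_srs / V_st = 141.957/91.9883 = 1.5432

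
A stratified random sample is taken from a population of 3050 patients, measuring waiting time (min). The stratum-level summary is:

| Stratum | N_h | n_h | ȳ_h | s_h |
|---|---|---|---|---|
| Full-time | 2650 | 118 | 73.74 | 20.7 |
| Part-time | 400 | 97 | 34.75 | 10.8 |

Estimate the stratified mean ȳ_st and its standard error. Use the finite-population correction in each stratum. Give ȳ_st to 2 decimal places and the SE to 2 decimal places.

ȳ_st ≈ 68.63, SE ≈ 1.62

ȳ_st = Σ W_h ȳ_h = (2650·73.74 + 400·34.75)/3050 = 68.62656
V̂(ȳ_st) = Σ W_h² (1 − n_h/N_h) s_h²/n_h, with W_h = N_h/N and N = 3050:
  stratum Full-time: (2650/3050)²·(1 − 118/2650)·20.7²/118 = 2.6192
  stratum Part-time: (400/3050)²·(1 − 97/400)·10.8²/97 = 0.0156667
V̂(ȳ_st) = 2.63487
SE(ȳ_st) = √2.63487 = 1.62323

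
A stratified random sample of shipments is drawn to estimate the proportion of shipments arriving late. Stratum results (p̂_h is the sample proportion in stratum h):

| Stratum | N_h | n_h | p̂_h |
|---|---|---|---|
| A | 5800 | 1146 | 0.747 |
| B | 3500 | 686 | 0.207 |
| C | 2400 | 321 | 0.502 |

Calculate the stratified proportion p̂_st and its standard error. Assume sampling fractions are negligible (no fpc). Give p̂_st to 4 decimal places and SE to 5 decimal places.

N = 11700; stratum weights W_h = N_h/N.
p̂_st = Σ W_h p̂_h = (5800·0.747 + 3500·0.207 + 2400·0.502)/11700 = 0.53521
V̂(p̂_st) = Σ W_h² p̂_h(1−p̂_h)/(n_h−1):
  stratum A: (5800/11700)²·0.747·0.253/1145 = 4.05621e-05
  stratum B: (3500/11700)²·0.207·0.793/685 = 2.14446e-05
  stratum C: (2400/11700)²·0.502·0.498/320 = 3.28726e-05
V̂(p̂_st) = 9.48792e-05; SE = √V̂ = 0.0097406

p̂_st ≈ 0.5352, SE ≈ 0.00974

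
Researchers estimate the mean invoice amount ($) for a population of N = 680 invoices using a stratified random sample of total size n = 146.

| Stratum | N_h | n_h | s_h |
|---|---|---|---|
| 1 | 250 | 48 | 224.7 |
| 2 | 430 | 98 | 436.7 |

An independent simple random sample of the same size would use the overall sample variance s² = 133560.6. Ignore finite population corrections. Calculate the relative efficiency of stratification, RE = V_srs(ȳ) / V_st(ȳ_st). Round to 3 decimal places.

RE ≈ 0.994

V̂(ȳ_st) = Σ W_h² s_h²/n_h, with W_h = N_h/N and N = 680:
  stratum 1: (250/680)²·224.7²/48 = 142.176
  stratum 2: (430/680)²·436.7²/98 = 778.143
V_st = 920.319
V_srs = s²/n = 133560.6/146 = 914.799
Relative efficiency = V_srs / V_st = 914.799/920.319 = 0.9940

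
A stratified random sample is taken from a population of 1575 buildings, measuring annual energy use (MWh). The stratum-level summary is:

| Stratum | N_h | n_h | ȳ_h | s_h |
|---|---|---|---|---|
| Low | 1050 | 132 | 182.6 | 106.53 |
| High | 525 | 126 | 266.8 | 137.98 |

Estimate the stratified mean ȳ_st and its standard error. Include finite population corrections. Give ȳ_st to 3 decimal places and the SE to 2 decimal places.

ȳ_st = Σ W_h ȳ_h = (1050·182.6 + 525·266.8)/1575 = 210.66667
V̂(ȳ_st) = Σ W_h² (1 − n_h/N_h) s_h²/n_h, with W_h = N_h/N and N = 1575:
  stratum Low: (1050/1575)²·(1 − 132/1050)·106.53²/132 = 33.4073
  stratum High: (525/1575)²·(1 − 126/525)·137.98²/126 = 12.7595
V̂(ȳ_st) = 46.1667
SE(ȳ_st) = √46.1667 = 6.79461

ȳ_st ≈ 210.667, SE ≈ 6.79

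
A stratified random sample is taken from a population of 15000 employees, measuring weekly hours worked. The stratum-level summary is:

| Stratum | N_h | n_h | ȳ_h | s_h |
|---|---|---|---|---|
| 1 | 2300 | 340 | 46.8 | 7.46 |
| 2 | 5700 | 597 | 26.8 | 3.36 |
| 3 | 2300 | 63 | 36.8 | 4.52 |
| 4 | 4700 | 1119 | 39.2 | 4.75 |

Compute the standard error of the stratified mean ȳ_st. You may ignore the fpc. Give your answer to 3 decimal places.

SE(ȳ_st) ≈ 0.127

V̂(ȳ_st) = Σ W_h² s_h²/n_h, with W_h = N_h/N and N = 15000:
  stratum 1: (2300/15000)²·7.46²/340 = 0.00384833
  stratum 2: (5700/15000)²·3.36²/597 = 0.00273068
  stratum 3: (2300/15000)²·4.52²/63 = 0.00762447
  stratum 4: (4700/15000)²·4.75²/1119 = 0.00197957
V̂(ȳ_st) = 0.016183
SE(ȳ_st) = √0.016183 = 0.127213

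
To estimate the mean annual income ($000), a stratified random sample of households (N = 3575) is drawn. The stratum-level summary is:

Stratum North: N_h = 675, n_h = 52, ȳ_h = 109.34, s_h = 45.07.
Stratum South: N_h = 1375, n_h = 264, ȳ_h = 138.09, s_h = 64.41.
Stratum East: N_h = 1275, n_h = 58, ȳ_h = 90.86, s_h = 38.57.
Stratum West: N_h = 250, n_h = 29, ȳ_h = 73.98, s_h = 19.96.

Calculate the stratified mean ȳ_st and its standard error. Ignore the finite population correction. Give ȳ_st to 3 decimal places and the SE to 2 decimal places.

ȳ_st = Σ W_h ȳ_h = (675·109.34 + 1375·138.09 + 1275·90.86 + 250·73.98)/3575 = 111.33420
V̂(ȳ_st) = Σ W_h² s_h²/n_h, with W_h = N_h/N and N = 3575:
  stratum North: (675/3575)²·45.07²/52 = 1.3926
  stratum South: (1375/3575)²·64.41²/264 = 2.32464
  stratum East: (1275/3575)²·38.57²/58 = 3.26242
  stratum West: (250/3575)²·19.96²/29 = 0.0671817
V̂(ȳ_st) = 7.04684
SE(ȳ_st) = √7.04684 = 2.65459

ȳ_st ≈ 111.334, SE ≈ 2.65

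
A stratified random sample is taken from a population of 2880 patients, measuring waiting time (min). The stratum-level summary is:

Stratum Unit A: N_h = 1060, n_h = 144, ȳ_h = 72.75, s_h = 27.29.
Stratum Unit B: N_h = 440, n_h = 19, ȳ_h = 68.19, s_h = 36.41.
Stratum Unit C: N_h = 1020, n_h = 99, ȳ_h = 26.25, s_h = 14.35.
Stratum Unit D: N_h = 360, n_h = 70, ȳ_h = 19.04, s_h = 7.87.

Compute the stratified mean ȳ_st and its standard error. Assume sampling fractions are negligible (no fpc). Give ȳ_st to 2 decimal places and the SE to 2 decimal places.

ȳ_st = Σ W_h ȳ_h = (1060·72.75 + 440·68.19 + 1020·26.25 + 360·19.04)/2880 = 48.87083
V̂(ȳ_st) = Σ W_h² s_h²/n_h, with W_h = N_h/N and N = 2880:
  stratum Unit A: (1060/2880)²·27.29²/144 = 0.700602
  stratum Unit B: (440/2880)²·36.41²/19 = 1.62858
  stratum Unit C: (1020/2880)²·14.35²/99 = 0.260906
  stratum Unit D: (360/2880)²·7.87²/70 = 0.0138252
V̂(ȳ_st) = 2.60391
SE(ȳ_st) = √2.60391 = 1.61366

ȳ_st ≈ 48.87, SE ≈ 1.61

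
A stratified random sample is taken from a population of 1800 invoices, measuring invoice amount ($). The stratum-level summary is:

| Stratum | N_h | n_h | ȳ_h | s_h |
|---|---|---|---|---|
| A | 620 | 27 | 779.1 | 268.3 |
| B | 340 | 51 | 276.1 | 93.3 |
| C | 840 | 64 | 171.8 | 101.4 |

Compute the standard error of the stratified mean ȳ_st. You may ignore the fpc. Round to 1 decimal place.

SE(ȳ_st) ≈ 18.9

V̂(ȳ_st) = Σ W_h² s_h²/n_h, with W_h = N_h/N and N = 1800:
  stratum A: (620/1800)²·268.3²/27 = 316.312
  stratum B: (340/1800)²·93.3²/51 = 6.08984
  stratum C: (840/1800)²·101.4²/64 = 34.9872
V̂(ȳ_st) = 357.389
SE(ȳ_st) = √357.389 = 18.9047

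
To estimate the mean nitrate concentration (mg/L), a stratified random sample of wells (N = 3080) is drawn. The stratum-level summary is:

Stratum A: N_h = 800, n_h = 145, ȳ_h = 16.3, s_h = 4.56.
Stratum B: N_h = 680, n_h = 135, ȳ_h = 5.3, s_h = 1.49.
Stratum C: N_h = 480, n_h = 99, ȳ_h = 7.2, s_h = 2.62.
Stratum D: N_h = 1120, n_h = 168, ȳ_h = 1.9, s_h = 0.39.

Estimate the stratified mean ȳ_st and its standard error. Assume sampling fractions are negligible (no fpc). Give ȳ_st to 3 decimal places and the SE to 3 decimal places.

ȳ_st = Σ W_h ȳ_h = (800·16.3 + 680·5.3 + 480·7.2 + 1120·1.9)/3080 = 7.21688
V̂(ȳ_st) = Σ W_h² s_h²/n_h, with W_h = N_h/N and N = 3080:
  stratum A: (800/3080)²·4.56²/145 = 0.00967476
  stratum B: (680/3080)²·1.49²/135 = 0.000801595
  stratum C: (480/3080)²·2.62²/99 = 0.00168402
  stratum D: (1120/3080)²·0.39²/168 = 0.000119717
V̂(ȳ_st) = 0.0122801
SE(ȳ_st) = √0.0122801 = 0.110816

ȳ_st ≈ 7.217, SE ≈ 0.111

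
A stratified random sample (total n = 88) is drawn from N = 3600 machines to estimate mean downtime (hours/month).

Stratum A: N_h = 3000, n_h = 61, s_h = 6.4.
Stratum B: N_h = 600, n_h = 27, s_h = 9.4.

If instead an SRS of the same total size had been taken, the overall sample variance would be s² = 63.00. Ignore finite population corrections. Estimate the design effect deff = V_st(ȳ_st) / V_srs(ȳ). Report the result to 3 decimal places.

V̂(ȳ_st) = Σ W_h² s_h²/n_h, with W_h = N_h/N and N = 3600:
  stratum A: (3000/3600)²·6.4²/61 = 0.466302
  stratum B: (600/3600)²·9.4²/27 = 0.0909053
V_st = 0.557208
V_srs = s²/n = 63.00/88 = 0.715909
deff = V_st / V_srs = 0.557208/0.715909 = 0.7783

deff ≈ 0.778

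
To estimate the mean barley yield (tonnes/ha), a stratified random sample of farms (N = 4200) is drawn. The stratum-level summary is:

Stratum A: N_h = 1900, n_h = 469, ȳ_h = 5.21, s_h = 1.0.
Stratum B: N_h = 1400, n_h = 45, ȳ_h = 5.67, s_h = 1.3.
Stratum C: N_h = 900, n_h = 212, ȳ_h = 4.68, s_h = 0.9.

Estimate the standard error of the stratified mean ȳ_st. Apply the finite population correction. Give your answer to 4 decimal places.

SE(ȳ_st) ≈ 0.0671

V̂(ȳ_st) = Σ W_h² (1 − n_h/N_h) s_h²/n_h, with W_h = N_h/N and N = 4200:
  stratum A: (1900/4200)²·(1 − 469/1900)·1.0²/469 = 0.000328641
  stratum B: (1400/4200)²·(1 − 45/1400)·1.3²/45 = 0.00403871
  stratum C: (900/4200)²·(1 − 212/900)·0.9²/212 = 0.000134116
V̂(ȳ_st) = 0.00450147
SE(ȳ_st) = √0.00450147 = 0.067093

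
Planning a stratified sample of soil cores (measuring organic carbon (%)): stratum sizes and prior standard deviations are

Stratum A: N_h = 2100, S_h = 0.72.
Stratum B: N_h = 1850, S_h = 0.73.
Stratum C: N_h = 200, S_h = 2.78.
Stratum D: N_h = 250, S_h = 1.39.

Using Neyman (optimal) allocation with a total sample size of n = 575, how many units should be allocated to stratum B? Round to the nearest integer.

Neyman allocation: n_h = n · N_h S_h / Σ N_i S_i, with n = 575.
  stratum A: N_h·S_h = 2100·0.72 = 1512.00
  stratum B: N_h·S_h = 1850·0.73 = 1350.50
  stratum C: N_h·S_h = 200·2.78 = 556.00
  stratum D: N_h·S_h = 250·1.39 = 347.50
Σ N_h S_h = 3766.00
n for stratum B = 575·1350.50/3766.00 = 206.197 → 206

206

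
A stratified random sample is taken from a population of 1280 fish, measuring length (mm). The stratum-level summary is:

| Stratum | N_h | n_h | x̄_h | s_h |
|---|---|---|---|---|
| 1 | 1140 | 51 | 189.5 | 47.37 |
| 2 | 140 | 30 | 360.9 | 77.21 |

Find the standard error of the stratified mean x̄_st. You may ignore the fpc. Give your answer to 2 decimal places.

SE(x̄_st) ≈ 6.11

V̂(x̄_st) = Σ W_h² s_h²/n_h, with W_h = N_h/N and N = 1280:
  stratum 1: (1140/1280)²·47.37²/51 = 34.9001
  stratum 2: (140/1280)²·77.21²/30 = 2.37718
V̂(x̄_st) = 37.2773
SE(x̄_st) = √37.2773 = 6.10551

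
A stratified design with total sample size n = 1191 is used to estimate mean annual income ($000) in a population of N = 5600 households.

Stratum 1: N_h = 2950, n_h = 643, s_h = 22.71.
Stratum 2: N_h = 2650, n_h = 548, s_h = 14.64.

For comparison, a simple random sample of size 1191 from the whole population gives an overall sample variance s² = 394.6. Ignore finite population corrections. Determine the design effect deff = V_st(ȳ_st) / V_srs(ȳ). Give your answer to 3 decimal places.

V̂(ȳ_st) = Σ W_h² s_h²/n_h, with W_h = N_h/N and N = 5600:
  stratum 1: (2950/5600)²·22.71²/643 = 0.222583
  stratum 2: (2650/5600)²·14.64²/548 = 0.0875825
V_st = 0.310165
V_srs = s²/n = 394.6/1191 = 0.331318
deff = V_st / V_srs = 0.310165/0.331318 = 0.9362

deff ≈ 0.936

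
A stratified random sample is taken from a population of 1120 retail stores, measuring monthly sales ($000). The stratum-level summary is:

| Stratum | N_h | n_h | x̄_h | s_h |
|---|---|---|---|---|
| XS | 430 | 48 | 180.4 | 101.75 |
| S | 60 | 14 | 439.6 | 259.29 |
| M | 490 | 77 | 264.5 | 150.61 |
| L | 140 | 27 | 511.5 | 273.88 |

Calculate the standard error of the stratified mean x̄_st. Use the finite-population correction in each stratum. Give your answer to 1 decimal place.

V̂(x̄_st) = Σ W_h² (1 − n_h/N_h) s_h²/n_h, with W_h = N_h/N and N = 1120:
  stratum XS: (430/1120)²·(1 − 48/430)·101.75²/48 = 28.2438
  stratum S: (60/1120)²·(1 − 14/60)·259.29²/14 = 10.5661
  stratum M: (490/1120)²·(1 − 77/490)·150.61²/77 = 47.5255
  stratum L: (140/1120)²·(1 − 27/140)·273.88²/27 = 35.037
V̂(x̄_st) = 121.373
SE(x̄_st) = √121.373 = 11.0169

SE(x̄_st) ≈ 11.0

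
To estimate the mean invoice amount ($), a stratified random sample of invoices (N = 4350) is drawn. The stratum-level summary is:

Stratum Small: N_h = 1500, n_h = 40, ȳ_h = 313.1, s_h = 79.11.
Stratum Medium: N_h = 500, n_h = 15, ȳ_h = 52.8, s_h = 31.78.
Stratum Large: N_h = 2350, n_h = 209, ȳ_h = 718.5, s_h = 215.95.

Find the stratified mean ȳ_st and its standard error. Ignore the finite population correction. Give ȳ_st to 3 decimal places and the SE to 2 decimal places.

ȳ_st = Σ W_h ȳ_h = (1500·313.1 + 500·52.8 + 2350·718.5)/4350 = 502.18966
V̂(ȳ_st) = Σ W_h² s_h²/n_h, with W_h = N_h/N and N = 4350:
  stratum Small: (1500/4350)²·79.11²/40 = 18.604
  stratum Medium: (500/4350)²·31.78²/15 = 0.889566
  stratum Large: (2350/4350)²·215.95²/209 = 65.1204
V̂(ȳ_st) = 84.614
SE(ȳ_st) = √84.614 = 9.19859

ȳ_st ≈ 502.190, SE ≈ 9.20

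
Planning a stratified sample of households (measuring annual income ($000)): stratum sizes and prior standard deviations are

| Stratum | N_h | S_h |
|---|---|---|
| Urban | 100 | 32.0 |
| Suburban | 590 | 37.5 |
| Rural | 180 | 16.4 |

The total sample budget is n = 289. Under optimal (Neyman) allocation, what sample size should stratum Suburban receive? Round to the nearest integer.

226

Neyman allocation: n_h = n · N_h S_h / Σ N_i S_i, with n = 289.
  stratum Urban: N_h·S_h = 100·32.0 = 3200.00
  stratum Suburban: N_h·S_h = 590·37.5 = 22125.00
  stratum Rural: N_h·S_h = 180·16.4 = 2952.00
Σ N_h S_h = 28277.00
n for stratum Suburban = 289·22125.00/28277.00 = 226.125 → 226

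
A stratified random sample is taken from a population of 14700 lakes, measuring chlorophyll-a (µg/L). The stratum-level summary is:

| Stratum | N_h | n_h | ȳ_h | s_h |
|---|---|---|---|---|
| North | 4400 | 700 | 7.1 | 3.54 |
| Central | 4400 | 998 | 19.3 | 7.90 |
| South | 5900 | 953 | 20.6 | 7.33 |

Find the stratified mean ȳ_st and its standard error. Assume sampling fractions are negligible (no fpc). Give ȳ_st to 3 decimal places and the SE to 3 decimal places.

ȳ_st ≈ 16.170, SE ≈ 0.128

ȳ_st = Σ W_h ȳ_h = (4400·7.1 + 4400·19.3 + 5900·20.6)/14700 = 16.17007
V̂(ȳ_st) = Σ W_h² s_h²/n_h, with W_h = N_h/N and N = 14700:
  stratum North: (4400/14700)²·3.54²/700 = 0.00160391
  stratum Central: (4400/14700)²·7.90²/998 = 0.00560266
  stratum South: (5900/14700)²·7.33²/953 = 0.00908206
V̂(ȳ_st) = 0.0162886
SE(ȳ_st) = √0.0162886 = 0.127627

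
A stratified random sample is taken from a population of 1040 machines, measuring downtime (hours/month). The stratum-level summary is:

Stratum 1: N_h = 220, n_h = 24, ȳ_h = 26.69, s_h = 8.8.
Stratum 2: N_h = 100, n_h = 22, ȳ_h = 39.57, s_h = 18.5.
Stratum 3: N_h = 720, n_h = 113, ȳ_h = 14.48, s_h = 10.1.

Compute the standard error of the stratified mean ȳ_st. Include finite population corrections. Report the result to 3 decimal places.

V̂(ȳ_st) = Σ W_h² (1 − n_h/N_h) s_h²/n_h, with W_h = N_h/N and N = 1040:
  stratum 1: (220/1040)²·(1 − 24/220)·8.8²/24 = 0.128637
  stratum 2: (100/1040)²·(1 − 22/100)·18.5²/22 = 0.112189
  stratum 3: (720/1040)²·(1 − 113/720)·10.1²/113 = 0.36477
V̂(ȳ_st) = 0.605595
SE(ȳ_st) = √0.605595 = 0.7782

SE(ȳ_st) ≈ 0.778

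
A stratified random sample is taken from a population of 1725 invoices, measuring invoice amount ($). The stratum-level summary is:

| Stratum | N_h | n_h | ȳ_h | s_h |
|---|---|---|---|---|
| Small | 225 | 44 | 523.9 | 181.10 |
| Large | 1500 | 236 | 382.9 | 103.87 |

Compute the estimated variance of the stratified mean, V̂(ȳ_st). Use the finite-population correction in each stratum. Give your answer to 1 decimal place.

V̂(ȳ_st) = Σ W_h² (1 − n_h/N_h) s_h²/n_h, with W_h = N_h/N and N = 1725:
  stratum Small: (225/1725)²·(1 − 44/225)·181.10²/44 = 10.2016
  stratum Large: (1500/1725)²·(1 − 236/1500)·103.87²/236 = 29.1292
V̂(ȳ_st) = 39.3308

V̂(ȳ_st) ≈ 39.3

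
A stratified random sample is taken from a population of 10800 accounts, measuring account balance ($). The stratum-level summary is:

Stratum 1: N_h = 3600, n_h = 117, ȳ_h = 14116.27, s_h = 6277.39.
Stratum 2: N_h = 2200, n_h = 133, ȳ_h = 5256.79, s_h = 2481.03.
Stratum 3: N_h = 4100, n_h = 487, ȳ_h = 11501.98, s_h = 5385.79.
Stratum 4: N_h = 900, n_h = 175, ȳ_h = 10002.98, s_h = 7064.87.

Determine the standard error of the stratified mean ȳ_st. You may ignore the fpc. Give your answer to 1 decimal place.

SE(ȳ_st) ≈ 223.4

V̂(ȳ_st) = Σ W_h² s_h²/n_h, with W_h = N_h/N and N = 10800:
  stratum 1: (3600/10800)²·6277.39²/117 = 37422.2
  stratum 2: (2200/10800)²·2481.03²/133 = 1920.48
  stratum 3: (4100/10800)²·5385.79²/487 = 8584.01
  stratum 4: (900/10800)²·7064.87²/175 = 1980.65
V̂(ȳ_st) = 49907.4
SE(ȳ_st) = √49907.4 = 223.4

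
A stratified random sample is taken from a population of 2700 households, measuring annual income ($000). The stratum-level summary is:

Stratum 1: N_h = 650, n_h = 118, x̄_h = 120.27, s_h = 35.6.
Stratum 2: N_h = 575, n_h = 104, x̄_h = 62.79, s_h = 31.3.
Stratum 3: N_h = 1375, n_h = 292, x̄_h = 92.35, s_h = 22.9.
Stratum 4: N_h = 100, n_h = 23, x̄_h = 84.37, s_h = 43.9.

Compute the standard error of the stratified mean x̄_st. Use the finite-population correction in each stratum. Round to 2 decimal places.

V̂(x̄_st) = Σ W_h² (1 − n_h/N_h) s_h²/n_h, with W_h = N_h/N and N = 2700:
  stratum 1: (650/2700)²·(1 − 118/650)·35.6²/118 = 0.509466
  stratum 2: (575/2700)²·(1 − 104/575)·31.3²/104 = 0.349959
  stratum 3: (1375/2700)²·(1 − 292/1375)·22.9²/292 = 0.366853
  stratum 4: (100/2700)²·(1 − 23/100)·43.9²/23 = 0.0885043
V̂(x̄_st) = 1.31478
SE(x̄_st) = √1.31478 = 1.14664

SE(x̄_st) ≈ 1.15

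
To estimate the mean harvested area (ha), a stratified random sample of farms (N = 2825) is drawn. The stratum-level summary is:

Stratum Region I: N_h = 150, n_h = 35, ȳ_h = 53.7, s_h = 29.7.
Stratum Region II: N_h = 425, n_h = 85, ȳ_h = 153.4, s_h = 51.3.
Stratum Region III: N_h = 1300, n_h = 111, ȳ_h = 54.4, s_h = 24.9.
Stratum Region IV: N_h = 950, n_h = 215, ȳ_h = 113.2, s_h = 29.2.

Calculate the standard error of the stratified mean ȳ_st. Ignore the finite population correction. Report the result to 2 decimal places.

SE(ȳ_st) ≈ 1.55

V̂(ȳ_st) = Σ W_h² s_h²/n_h, with W_h = N_h/N and N = 2825:
  stratum Region I: (150/2825)²·29.7²/35 = 0.0710543
  stratum Region II: (425/2825)²·51.3²/85 = 0.70074
  stratum Region III: (1300/2825)²·24.9²/111 = 1.18284
  stratum Region IV: (950/2825)²·29.2²/215 = 0.448474
V̂(ȳ_st) = 2.40311
SE(ȳ_st) = √2.40311 = 1.5502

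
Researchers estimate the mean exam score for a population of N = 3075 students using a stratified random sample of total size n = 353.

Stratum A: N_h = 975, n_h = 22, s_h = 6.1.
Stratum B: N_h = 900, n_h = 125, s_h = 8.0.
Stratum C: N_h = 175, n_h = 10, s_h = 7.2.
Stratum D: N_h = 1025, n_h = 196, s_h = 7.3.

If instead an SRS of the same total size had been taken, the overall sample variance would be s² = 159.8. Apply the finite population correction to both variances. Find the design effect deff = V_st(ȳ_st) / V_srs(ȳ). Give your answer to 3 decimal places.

V̂(ȳ_st) = Σ W_h² (1 − n_h/N_h) s_h²/n_h, with W_h = N_h/N and N = 3075:
  stratum A: (975/3075)²·(1 − 22/975)·6.1²/22 = 0.166205
  stratum B: (900/3075)²·(1 − 125/900)·8.0²/125 = 0.037768
  stratum C: (175/3075)²·(1 − 10/175)·7.2²/10 = 0.0158306
  stratum D: (1025/3075)²·(1 − 196/1025)·7.3²/196 = 0.0244331
V_st = 0.244237
V_srs = (1 − 353/3075)·159.8/353 = 0.400724
deff = V_st / V_srs = 0.244237/0.400724 = 0.6095

deff ≈ 0.609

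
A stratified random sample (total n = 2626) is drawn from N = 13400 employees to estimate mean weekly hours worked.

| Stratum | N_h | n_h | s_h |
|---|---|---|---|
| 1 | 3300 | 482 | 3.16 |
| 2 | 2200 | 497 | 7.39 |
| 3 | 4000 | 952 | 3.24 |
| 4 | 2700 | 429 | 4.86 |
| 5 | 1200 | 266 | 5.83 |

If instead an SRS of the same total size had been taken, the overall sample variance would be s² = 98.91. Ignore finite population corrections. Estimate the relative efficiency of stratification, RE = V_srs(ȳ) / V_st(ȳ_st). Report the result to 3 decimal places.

V̂(ȳ_st) = Σ W_h² s_h²/n_h, with W_h = N_h/N and N = 13400:
  stratum 1: (3300/13400)²·3.16²/482 = 0.00125645
  stratum 2: (2200/13400)²·7.39²/497 = 0.00296189
  stratum 3: (4000/13400)²·3.24²/952 = 0.00098257
  stratum 4: (2700/13400)²·4.86²/429 = 0.00223529
  stratum 5: (1200/13400)²·5.83²/266 = 0.00102473
V_st = 0.00846092
V_srs = s²/n = 98.91/2626 = 0.0376657
Relative efficiency = V_srs / V_st = 0.0376657/0.00846092 = 4.4517

RE ≈ 4.452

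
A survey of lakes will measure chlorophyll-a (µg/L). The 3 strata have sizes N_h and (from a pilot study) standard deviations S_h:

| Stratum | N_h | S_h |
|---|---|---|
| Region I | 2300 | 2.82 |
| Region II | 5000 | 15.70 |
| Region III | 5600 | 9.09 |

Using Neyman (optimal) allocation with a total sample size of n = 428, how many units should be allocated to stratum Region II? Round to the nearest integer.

Neyman allocation: n_h = n · N_h S_h / Σ N_i S_i, with n = 428.
  stratum Region I: N_h·S_h = 2300·2.82 = 6486.00
  stratum Region II: N_h·S_h = 5000·15.70 = 78500.00
  stratum Region III: N_h·S_h = 5600·9.09 = 50904.00
Σ N_h S_h = 135890.00
n for stratum Region II = 428·78500.00/135890.00 = 247.244 → 247

247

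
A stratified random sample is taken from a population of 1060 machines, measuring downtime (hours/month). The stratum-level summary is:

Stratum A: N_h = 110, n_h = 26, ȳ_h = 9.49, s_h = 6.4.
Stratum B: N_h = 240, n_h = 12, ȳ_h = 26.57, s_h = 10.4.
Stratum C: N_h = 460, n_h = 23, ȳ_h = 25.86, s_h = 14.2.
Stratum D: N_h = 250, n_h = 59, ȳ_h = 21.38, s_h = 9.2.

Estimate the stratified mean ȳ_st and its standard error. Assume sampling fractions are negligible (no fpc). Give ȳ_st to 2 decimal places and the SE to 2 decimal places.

ȳ_st ≈ 23.27, SE ≈ 1.49

ȳ_st = Σ W_h ȳ_h = (110·9.49 + 240·26.57 + 460·25.86 + 250·21.38)/1060 = 23.26538
V̂(ȳ_st) = Σ W_h² s_h²/n_h, with W_h = N_h/N and N = 1060:
  stratum A: (110/1060)²·6.4²/26 = 0.0169652
  stratum B: (240/1060)²·10.4²/12 = 0.462058
  stratum C: (460/1060)²·14.2²/23 = 1.65102
  stratum D: (250/1060)²·9.2²/59 = 0.079798
V̂(ȳ_st) = 2.20984
SE(ȳ_st) = √2.20984 = 1.48655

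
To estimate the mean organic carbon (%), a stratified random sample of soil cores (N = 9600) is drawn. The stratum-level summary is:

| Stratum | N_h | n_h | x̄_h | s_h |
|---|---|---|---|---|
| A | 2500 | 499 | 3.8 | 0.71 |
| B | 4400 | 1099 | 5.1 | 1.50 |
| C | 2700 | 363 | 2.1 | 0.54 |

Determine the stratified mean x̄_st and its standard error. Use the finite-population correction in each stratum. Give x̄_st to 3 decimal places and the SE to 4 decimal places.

x̄_st ≈ 3.918, SE ≈ 0.0208

x̄_st = Σ W_h x̄_h = (2500·3.8 + 4400·5.1 + 2700·2.1)/9600 = 3.91771
V̂(x̄_st) = Σ W_h² (1 − n_h/N_h) s_h²/n_h, with W_h = N_h/N and N = 9600:
  stratum A: (2500/9600)²·(1 − 499/2500)·0.71²/499 = 5.48354e-05
  stratum B: (4400/9600)²·(1 − 1099/4400)·1.50²/1099 = 0.000322657
  stratum C: (2700/9600)²·(1 − 363/2700)·0.54²/363 = 5.49998e-05
V̂(x̄_st) = 0.000432492
SE(x̄_st) = √0.000432492 = 0.0207964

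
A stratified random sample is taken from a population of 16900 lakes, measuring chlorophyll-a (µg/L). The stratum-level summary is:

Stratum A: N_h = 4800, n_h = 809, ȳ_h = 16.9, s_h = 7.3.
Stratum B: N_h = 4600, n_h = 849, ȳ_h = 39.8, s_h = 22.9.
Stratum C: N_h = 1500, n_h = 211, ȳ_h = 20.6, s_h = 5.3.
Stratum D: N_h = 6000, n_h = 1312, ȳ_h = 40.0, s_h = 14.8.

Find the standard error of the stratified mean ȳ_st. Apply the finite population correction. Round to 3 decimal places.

V̂(ȳ_st) = Σ W_h² (1 − n_h/N_h) s_h²/n_h, with W_h = N_h/N and N = 16900:
  stratum A: (4800/16900)²·(1 − 809/4800)·7.3²/809 = 0.00441821
  stratum B: (4600/16900)²·(1 − 849/4600)·22.9²/849 = 0.037316
  stratum C: (1500/16900)²·(1 − 211/1500)·5.3²/211 = 0.000901239
  stratum D: (6000/16900)²·(1 − 1312/6000)·14.8²/1312 = 0.016442
V̂(ȳ_st) = 0.0590774
SE(ȳ_st) = √0.0590774 = 0.243059

SE(ȳ_st) ≈ 0.243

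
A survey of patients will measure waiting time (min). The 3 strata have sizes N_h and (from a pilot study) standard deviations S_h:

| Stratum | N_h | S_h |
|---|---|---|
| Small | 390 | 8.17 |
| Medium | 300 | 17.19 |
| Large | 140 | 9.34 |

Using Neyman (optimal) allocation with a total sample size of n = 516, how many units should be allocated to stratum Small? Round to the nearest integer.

170

Neyman allocation: n_h = n · N_h S_h / Σ N_i S_i, with n = 516.
  stratum Small: N_h·S_h = 390·8.17 = 3186.30
  stratum Medium: N_h·S_h = 300·17.19 = 5157.00
  stratum Large: N_h·S_h = 140·9.34 = 1307.60
Σ N_h S_h = 9650.90
n for stratum Small = 516·3186.30/9650.90 = 170.360 → 170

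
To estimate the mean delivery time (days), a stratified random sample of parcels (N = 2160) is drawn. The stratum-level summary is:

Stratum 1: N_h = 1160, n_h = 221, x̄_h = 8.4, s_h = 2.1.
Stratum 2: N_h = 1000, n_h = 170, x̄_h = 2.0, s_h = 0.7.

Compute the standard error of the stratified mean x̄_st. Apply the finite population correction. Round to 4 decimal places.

V̂(x̄_st) = Σ W_h² (1 − n_h/N_h) s_h²/n_h, with W_h = N_h/N and N = 2160:
  stratum 1: (1160/2160)²·(1 − 221/1160)·2.1²/221 = 0.00465867
  stratum 2: (1000/2160)²·(1 − 170/1000)·0.7²/170 = 0.000512764
V̂(x̄_st) = 0.00517144
SE(x̄_st) = √0.00517144 = 0.0719127

SE(x̄_st) ≈ 0.0719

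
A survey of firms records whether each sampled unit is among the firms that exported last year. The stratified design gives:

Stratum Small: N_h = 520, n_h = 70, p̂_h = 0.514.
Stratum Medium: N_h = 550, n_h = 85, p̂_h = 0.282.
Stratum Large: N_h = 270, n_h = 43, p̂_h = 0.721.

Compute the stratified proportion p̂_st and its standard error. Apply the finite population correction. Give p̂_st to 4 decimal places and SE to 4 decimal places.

p̂_st ≈ 0.4605, SE ≈ 0.0313

N = 1340; stratum weights W_h = N_h/N.
p̂_st = Σ W_h p̂_h = (520·0.514 + 550·0.282 + 270·0.721)/1340 = 0.46049
V̂(p̂_st) = Σ W_h² (1 − n_h/N_h) p̂_h(1−p̂_h)/(n_h−1):
  stratum Small: (520/1340)²·(1 − 70/520)·0.514·0.486/69 = 0.000471799
  stratum Medium: (550/1340)²·(1 − 85/550)·0.282·0.718/84 = 0.000343321
  stratum Large: (270/1340)²·(1 − 43/270)·0.721·0.279/42 = 0.000163482
V̂(p̂_st) = 0.000978602; SE = √V̂ = 0.0312826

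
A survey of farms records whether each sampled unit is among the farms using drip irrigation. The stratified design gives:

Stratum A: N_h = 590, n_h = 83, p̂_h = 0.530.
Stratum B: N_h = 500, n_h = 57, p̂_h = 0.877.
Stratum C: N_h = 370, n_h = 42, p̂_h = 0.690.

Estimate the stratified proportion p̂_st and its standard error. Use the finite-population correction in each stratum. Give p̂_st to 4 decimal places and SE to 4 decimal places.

N = 1460; stratum weights W_h = N_h/N.
p̂_st = Σ W_h p̂_h = (590·0.530 + 500·0.877 + 370·0.690)/1460 = 0.68938
V̂(p̂_st) = Σ W_h² (1 − n_h/N_h) p̂_h(1−p̂_h)/(n_h−1):
  stratum A: (590/1460)²·(1 − 83/590)·0.530·0.470/82 = 0.000426299
  stratum B: (500/1460)²·(1 − 57/500)·0.877·0.123/56 = 0.000200163
  stratum C: (370/1460)²·(1 − 42/370)·0.690·0.310/41 = 0.000297028
V̂(p̂_st) = 0.00092349; SE = √V̂ = 0.030389

p̂_st ≈ 0.6894, SE ≈ 0.0304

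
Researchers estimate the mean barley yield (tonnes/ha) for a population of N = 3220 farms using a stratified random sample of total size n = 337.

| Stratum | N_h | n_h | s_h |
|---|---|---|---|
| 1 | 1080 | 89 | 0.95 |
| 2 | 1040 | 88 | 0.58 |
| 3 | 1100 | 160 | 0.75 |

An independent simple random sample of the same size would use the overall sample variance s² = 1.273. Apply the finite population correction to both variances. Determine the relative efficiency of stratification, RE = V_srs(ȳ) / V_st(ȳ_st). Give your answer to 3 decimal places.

V̂(ȳ_st) = Σ W_h² (1 − n_h/N_h) s_h²/n_h, with W_h = N_h/N and N = 3220:
  stratum 1: (1080/3220)²·(1 − 89/1080)·0.95²/89 = 0.00104675
  stratum 2: (1040/3220)²·(1 − 88/1040)·0.58²/88 = 0.000365033
  stratum 3: (1100/3220)²·(1 − 160/1100)·0.75²/160 = 0.0003506
V_st = 0.00176238
V_srs = (1 − 337/3220)·1.273/337 = 0.00338211
Relative efficiency = V_srs / V_st = 0.00338211/0.00176238 = 1.9191

RE ≈ 1.919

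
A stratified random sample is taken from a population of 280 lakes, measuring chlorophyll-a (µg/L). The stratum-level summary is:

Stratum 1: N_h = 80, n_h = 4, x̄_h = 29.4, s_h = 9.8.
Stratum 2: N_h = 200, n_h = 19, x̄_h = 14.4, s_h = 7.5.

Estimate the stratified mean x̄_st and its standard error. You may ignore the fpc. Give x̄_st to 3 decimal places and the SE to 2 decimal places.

x̄_st ≈ 18.686, SE ≈ 1.86

x̄_st = Σ W_h x̄_h = (80·29.4 + 200·14.4)/280 = 18.68571
V̂(x̄_st) = Σ W_h² s_h²/n_h, with W_h = N_h/N and N = 280:
  stratum 1: (80/280)²·9.8²/4 = 1.96
  stratum 2: (200/280)²·7.5²/19 = 1.51047
V̂(x̄_st) = 3.47047
SE(x̄_st) = √3.47047 = 1.86292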